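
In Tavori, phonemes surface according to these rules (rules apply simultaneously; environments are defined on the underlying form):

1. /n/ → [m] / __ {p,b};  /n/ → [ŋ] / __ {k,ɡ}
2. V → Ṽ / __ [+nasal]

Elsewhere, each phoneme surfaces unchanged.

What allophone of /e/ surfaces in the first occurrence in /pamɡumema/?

/e/ meets the environment for rule 2 (before a nasal consonant) → [ẽ].

[ẽ]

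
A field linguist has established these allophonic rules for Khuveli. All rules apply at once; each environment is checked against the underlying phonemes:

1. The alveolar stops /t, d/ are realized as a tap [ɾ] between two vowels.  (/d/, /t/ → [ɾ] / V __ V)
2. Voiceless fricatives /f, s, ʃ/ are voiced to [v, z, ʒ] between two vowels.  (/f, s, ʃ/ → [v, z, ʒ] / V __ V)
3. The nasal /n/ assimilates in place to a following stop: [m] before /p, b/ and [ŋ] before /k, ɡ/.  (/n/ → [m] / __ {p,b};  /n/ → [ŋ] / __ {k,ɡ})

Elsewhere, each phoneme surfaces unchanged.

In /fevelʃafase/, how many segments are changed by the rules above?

Segments that undergo a rule: /f/ → [v] (rule 2); /s/ → [z] (rule 2).
All other segments surface unchanged.

2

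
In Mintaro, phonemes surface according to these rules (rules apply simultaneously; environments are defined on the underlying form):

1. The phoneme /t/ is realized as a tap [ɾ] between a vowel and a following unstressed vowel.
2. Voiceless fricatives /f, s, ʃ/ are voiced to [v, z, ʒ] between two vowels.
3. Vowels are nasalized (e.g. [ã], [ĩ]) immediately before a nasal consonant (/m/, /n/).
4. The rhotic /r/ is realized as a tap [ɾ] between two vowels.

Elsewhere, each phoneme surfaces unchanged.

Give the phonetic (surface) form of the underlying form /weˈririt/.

/w/ stays [w].
/e/ (between /w/ and /r/) fails the environment for rule 3, so it stays [e].
/r/ (between /e/ and /i/): between two vowels, so rule 4 applies → [ɾ].
/i/ (between /r/ and /r/) is in the target of rule 3 but the environment (before a nasal consonant) is not met → [i].
/r/ (between /i/ and /i/) occurs between two vowels → [ɾ] by rule 4.
/i/ (between /r/ and /t/): rule 3 targets it, but not before a nasal consonant → unchanged [i].
/t/ — word-final; rule 1 does not apply here → [t].

[weˈɾiɾit]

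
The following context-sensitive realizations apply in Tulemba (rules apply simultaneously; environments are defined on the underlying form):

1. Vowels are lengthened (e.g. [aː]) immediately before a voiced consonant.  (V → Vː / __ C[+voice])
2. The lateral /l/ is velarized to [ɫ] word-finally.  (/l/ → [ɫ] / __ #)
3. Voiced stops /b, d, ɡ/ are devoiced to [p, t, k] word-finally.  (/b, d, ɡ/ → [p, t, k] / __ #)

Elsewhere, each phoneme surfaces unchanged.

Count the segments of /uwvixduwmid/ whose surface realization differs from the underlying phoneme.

Segments that undergo a rule: /u/ → [uː] (rule 1); /u/ → [uː] (rule 1); /i/ → [iː] (rule 1); /d/ → [t] (rule 3).
All other segments surface unchanged.

4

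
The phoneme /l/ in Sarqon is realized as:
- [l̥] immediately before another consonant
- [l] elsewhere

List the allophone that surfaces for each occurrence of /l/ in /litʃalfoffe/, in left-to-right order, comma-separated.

[l], [l̥]

Occurrence 1 (position 1): no conditioning environment matches → elsewhere allophone [l].
Occurrence 2 (position 6): immediately before another consonant → [l̥].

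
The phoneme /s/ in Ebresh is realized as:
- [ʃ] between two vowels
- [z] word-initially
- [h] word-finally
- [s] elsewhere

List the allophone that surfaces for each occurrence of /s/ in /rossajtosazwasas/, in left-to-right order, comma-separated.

[s], [s], [ʃ], [ʃ], [h]

Occurrence 1 (position 3): no conditioning environment matches → elsewhere allophone [s].
Occurrence 2 (position 4): no conditioning environment matches → elsewhere allophone [s].
Occurrence 3 (position 9): between two vowels → [ʃ].
Occurrence 4 (position 14): between two vowels → [ʃ].
Occurrence 5 (position 16): word-finally → [h].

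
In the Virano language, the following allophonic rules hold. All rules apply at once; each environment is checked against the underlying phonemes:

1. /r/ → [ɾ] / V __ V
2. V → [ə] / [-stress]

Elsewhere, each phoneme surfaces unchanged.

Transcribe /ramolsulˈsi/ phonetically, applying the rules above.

/r/ (word-initial): rule 1 targets it, but not between two vowels → unchanged [r].
/a/ — between /r/ and /m/, in an unstressed syllable — surfaces as [ə] (rule 2).
/m/ (between /a/ and /o/): no rule targets it → [m].
/o/ — between /m/ and /l/, in an unstressed syllable — surfaces as [ə] (rule 2).
/l/ — not in any rule's target class → [l].
/s/ (between /l/ and /u/) is unaffected → [s].
/u/ — between /s/ and /l/, in an unstressed syllable — surfaces as [ə] (rule 2).
/l/ stays [l].
/s/ stays [s].
/i/ (word-final) is in the target of rule 2 but the environment (in an unstressed syllable) is not met → [i].

[rəməlsəlˈsi]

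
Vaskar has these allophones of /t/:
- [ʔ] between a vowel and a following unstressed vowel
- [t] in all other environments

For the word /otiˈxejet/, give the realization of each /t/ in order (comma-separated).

Occurrence 1 (position 2): between a vowel and a following unstressed vowel → [ʔ].
Occurrence 2 (position 8): no conditioning environment matches → elsewhere allophone [t].

[ʔ], [t]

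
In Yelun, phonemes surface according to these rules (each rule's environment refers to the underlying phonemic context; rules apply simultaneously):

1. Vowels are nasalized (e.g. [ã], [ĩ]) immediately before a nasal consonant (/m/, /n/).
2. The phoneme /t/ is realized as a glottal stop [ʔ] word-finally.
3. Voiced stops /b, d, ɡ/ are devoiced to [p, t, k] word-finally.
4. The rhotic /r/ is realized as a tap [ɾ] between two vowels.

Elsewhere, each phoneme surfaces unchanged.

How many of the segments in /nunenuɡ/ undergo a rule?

3

Segments that undergo a rule: /u/ → [ũ] (rule 1); /e/ → [ẽ] (rule 1); /ɡ/ → [k] (rule 3).
All other segments surface unchanged.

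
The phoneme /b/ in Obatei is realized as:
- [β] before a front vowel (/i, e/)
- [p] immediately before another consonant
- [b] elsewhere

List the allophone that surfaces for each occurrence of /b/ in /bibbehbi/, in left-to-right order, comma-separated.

[β], [p], [β], [β]

Occurrence 1 (position 1): before a front vowel (/i, e/) → [β].
Occurrence 2 (position 3): immediately before another consonant → [p].
Occurrence 3 (position 4): before a front vowel (/i, e/) → [β].
Occurrence 4 (position 7): before a front vowel (/i, e/) → [β].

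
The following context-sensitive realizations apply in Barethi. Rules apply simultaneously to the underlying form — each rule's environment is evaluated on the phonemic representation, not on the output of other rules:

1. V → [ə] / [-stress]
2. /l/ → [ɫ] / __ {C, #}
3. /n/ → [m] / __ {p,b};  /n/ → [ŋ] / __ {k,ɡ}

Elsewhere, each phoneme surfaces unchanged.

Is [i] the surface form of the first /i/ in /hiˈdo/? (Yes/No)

/i/ meets the environment for rule 1 (in an unstressed syllable) → [ə].
The actual realization is [ə], not [i].

No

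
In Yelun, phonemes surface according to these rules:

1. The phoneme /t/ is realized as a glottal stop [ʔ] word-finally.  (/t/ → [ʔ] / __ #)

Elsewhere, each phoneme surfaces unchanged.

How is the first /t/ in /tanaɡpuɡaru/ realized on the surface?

[t]

/t/ — word-initial; rule 1 does not apply here → [t].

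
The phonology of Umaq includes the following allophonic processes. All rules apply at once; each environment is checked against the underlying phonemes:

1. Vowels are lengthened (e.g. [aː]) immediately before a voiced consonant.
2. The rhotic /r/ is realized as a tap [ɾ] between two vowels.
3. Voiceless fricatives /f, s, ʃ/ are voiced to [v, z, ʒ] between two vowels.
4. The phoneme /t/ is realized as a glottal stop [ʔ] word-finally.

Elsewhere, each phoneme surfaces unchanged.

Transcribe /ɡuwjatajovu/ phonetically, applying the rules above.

[ɡuːwjataːjoːvu]

/ɡ/ stays [ɡ].
/u/ meets the environment for rule 1 (before a voiced consonant) → [uː].
/w/ (between /u/ and /j/): no rule targets it → [w].
/j/ (between /w/ and /a/): no rule targets it → [j].
/a/ — between /j/ and /t/; rule 1 does not apply here → [a].
/t/ — between /a/ and /a/; rule 4 does not apply here → [t].
/a/ (between /t/ and /j/): before a voiced consonant, so rule 1 applies → [aː].
/j/ — not in any rule's target class → [j].
/o/ (between /j/ and /v/) occurs before a voiced consonant → [oː] by rule 1.
/v/ stays [v].
/u/ (word-final): rule 1 targets it, but not before a voiced consonant → unchanged [u].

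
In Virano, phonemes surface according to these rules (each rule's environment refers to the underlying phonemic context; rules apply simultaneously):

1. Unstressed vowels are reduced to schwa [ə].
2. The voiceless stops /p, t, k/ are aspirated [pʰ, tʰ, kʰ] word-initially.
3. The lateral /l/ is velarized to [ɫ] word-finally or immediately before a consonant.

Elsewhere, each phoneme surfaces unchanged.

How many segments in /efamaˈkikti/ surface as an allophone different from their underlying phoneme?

4

Segments that undergo a rule: /e/ → [ə] (rule 1); /a/ → [ə] (rule 1); /a/ → [ə] (rule 1); /i/ → [ə] (rule 1).
All other segments surface unchanged.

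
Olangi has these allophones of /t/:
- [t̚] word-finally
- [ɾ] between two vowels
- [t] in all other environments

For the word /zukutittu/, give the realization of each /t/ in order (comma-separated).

Occurrence 1 (position 5): between two vowels → [ɾ].
Occurrence 2 (position 7): no conditioning environment matches → elsewhere allophone [t].
Occurrence 3 (position 8): no conditioning environment matches → elsewhere allophone [t].

[ɾ], [t], [t]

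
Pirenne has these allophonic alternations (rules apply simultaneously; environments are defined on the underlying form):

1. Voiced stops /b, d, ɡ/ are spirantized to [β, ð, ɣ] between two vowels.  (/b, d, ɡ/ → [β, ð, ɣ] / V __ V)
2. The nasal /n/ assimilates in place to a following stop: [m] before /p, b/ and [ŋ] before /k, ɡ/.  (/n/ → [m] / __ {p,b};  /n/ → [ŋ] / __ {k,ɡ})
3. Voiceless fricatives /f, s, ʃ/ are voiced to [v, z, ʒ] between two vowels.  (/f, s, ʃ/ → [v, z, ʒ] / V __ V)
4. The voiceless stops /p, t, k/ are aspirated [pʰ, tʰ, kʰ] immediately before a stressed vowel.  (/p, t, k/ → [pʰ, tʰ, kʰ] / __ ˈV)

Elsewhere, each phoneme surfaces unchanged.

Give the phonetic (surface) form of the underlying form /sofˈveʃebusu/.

[sofˈveʒeβuzu]

/s/ — word-initial; rule 3 does not apply here → [s].
/f/ (between /o/ and /v/) is in the target of rule 3 but the environment (between two vowels) is not met → [f].
/ʃ/ meets the environment for rule 3 (between two vowels) → [ʒ].
/b/ meets the environment for rule 1 (between two vowels) → [β].
/s/ meets the environment for rule 3 (between two vowels) → [z].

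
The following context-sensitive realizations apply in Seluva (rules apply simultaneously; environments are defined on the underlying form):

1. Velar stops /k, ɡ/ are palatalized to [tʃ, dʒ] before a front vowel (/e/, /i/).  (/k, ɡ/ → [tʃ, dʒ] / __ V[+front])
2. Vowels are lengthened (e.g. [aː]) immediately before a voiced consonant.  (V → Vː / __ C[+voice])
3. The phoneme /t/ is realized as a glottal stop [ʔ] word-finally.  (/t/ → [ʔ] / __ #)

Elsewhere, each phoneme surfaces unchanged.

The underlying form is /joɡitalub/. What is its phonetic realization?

/o/ meets the environment for rule 2 (before a voiced consonant) → [oː].
/ɡ/ (between /o/ and /i/): before a front vowel, so rule 1 applies → [dʒ].
/i/ (between /ɡ/ and /t/): rule 2 targets it, but not before a voiced consonant → unchanged [i].
/t/ (between /i/ and /a/): rule 3 targets it, but not word-finally → unchanged [t].
Rule 2 applies to /a/ (between /t/ and /l/: before a voiced consonant) → [aː].
/u/ (between /l/ and /b/): before a voiced consonant, so rule 2 applies → [uː].

[joːdʒitaːluːb]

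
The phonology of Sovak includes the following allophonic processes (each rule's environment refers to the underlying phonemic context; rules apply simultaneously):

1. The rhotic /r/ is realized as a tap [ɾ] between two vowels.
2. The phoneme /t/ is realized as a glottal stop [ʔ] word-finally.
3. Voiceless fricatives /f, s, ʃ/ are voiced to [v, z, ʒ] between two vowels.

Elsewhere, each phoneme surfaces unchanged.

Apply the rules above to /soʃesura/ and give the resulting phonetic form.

/s/ (word-initial) is in the target of rule 3 but the environment (between two vowels) is not met → [s].
/o/ (between /s/ and /ʃ/) is unaffected → [o].
/ʃ/ — between /o/ and /e/, between two vowels — surfaces as [ʒ] (rule 3).
/e/ — not in any rule's target class → [e].
Rule 3 applies to /s/ (between /e/ and /u/: between two vowels) → [z].
/u/ (between /s/ and /r/) is unaffected → [u].
/r/ — between /u/ and /a/, between two vowels — surfaces as [ɾ] (rule 1).
/a/ stays [a].

[soʒezuɾa]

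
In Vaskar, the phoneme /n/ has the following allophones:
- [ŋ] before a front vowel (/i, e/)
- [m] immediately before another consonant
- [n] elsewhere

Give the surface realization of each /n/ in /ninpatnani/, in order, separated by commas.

[ŋ], [m], [n], [ŋ]

Occurrence 1 (position 1): before a front vowel (/i, e/) → [ŋ].
Occurrence 2 (position 3): immediately before another consonant → [m].
Occurrence 3 (position 7): no conditioning environment matches → elsewhere allophone [n].
Occurrence 4 (position 9): before a front vowel (/i, e/) → [ŋ].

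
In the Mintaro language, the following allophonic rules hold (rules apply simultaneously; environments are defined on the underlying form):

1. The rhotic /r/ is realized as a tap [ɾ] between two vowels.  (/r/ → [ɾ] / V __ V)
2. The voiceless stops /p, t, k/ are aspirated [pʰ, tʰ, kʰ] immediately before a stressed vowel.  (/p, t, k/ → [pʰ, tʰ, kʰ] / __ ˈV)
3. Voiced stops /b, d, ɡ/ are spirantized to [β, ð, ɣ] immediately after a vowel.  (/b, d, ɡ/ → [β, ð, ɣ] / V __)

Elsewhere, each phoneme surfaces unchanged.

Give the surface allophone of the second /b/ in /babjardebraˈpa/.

/b/ — between /a/ and /j/, immediately after a vowel — surfaces as [β] (rule 3).

[β]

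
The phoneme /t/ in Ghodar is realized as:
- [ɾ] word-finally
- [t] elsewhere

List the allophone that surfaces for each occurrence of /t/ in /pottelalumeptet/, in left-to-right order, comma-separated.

Occurrence 1 (position 3): no conditioning environment matches → elsewhere allophone [t].
Occurrence 2 (position 4): no conditioning environment matches → elsewhere allophone [t].
Occurrence 3 (position 13): no conditioning environment matches → elsewhere allophone [t].
Occurrence 4 (position 15): word-finally → [ɾ].

[t], [t], [t], [ɾ]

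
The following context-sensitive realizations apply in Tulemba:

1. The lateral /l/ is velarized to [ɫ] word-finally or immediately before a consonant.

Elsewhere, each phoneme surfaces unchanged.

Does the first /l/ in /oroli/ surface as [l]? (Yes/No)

/l/ (between /o/ and /i/): rule 1 targets it, but not word-finally or immediately before a consonant → unchanged [l].
The actual realization is [l], which matches [l].

Yes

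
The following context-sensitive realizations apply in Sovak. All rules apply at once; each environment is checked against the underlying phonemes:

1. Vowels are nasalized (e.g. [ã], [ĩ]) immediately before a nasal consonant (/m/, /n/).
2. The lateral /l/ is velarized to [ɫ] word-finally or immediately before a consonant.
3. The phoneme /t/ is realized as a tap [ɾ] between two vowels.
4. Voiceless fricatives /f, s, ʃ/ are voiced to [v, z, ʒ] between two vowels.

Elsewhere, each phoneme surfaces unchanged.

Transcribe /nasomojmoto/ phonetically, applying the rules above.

[nazõmojmoɾo]

/a/ — between /n/ and /s/; rule 1 does not apply here → [a].
Rule 4 applies to /s/ (between /a/ and /o/: between two vowels) → [z].
Rule 1 applies to /o/ (between /s/ and /m/: before a nasal consonant) → [õ].
/o/ — between /m/ and /j/; rule 1 does not apply here → [o].
/o/ — between /m/ and /t/; rule 1 does not apply here → [o].
/t/ — between /o/ and /o/, between two vowels — surfaces as [ɾ] (rule 3).
/o/ (word-final) fails the environment for rule 1, so it stays [o].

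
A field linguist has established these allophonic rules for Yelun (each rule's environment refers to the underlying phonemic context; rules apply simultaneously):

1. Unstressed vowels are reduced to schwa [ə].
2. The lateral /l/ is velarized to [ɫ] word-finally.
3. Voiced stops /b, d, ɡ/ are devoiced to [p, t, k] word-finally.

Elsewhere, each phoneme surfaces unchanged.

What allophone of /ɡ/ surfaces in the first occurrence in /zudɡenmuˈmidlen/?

[ɡ]

/ɡ/ — between /d/ and /e/; rule 3 does not apply here → [ɡ].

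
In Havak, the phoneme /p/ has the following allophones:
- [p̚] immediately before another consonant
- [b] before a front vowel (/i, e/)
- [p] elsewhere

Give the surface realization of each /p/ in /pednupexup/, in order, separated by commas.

Occurrence 1 (position 1): before a front vowel (/i, e/) → [b].
Occurrence 2 (position 6): before a front vowel (/i, e/) → [b].
Occurrence 3 (position 10): no conditioning environment matches → elsewhere allophone [p].

[b], [b], [p]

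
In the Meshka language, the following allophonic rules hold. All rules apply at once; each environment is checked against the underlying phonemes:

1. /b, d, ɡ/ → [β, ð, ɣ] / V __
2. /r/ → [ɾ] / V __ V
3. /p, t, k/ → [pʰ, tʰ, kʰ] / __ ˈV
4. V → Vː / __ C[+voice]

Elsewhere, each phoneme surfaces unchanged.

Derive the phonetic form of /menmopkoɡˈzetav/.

[meːnmopkoːɣˈzetaːv]

/m/ (word-initial): no rule targets it → [m].
/e/ (between /m/ and /n/): before a voiced consonant, so rule 4 applies → [eː].
/n/ stays [n].
/m/ (between /n/ and /o/) is unaffected → [m].
/o/ (between /m/ and /p/) is in the target of rule 4 but the environment (before a voiced consonant) is not met → [o].
/p/ (between /o/ and /k/): rule 3 targets it, but not immediately before a stressed vowel → unchanged [p].
/k/ — between /p/ and /o/; rule 3 does not apply here → [k].
/o/ — between /k/ and /ɡ/, before a voiced consonant — surfaces as [oː] (rule 4).
/ɡ/ (between /o/ and /z/): immediately after a vowel, so rule 1 applies → [ɣ].
/z/ — not in any rule's target class → [z].
/e/ (between /z/ and /t/): rule 4 targets it, but not before a voiced consonant → unchanged [e].
/t/ — between /e/ and /a/; rule 3 does not apply here → [t].
/a/ (between /t/ and /v/) occurs before a voiced consonant → [aː] by rule 4.
/v/ — not in any rule's target class → [v].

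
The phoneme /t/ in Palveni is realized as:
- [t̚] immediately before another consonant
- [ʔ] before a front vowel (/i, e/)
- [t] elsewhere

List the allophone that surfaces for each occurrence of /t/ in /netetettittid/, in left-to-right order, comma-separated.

[ʔ], [ʔ], [t̚], [ʔ], [t̚], [ʔ]

Occurrence 1 (position 3): before a front vowel (/i, e/) → [ʔ].
Occurrence 2 (position 5): before a front vowel (/i, e/) → [ʔ].
Occurrence 3 (position 7): immediately before another consonant → [t̚].
Occurrence 4 (position 8): before a front vowel (/i, e/) → [ʔ].
Occurrence 5 (position 10): immediately before another consonant → [t̚].
Occurrence 6 (position 11): before a front vowel (/i, e/) → [ʔ].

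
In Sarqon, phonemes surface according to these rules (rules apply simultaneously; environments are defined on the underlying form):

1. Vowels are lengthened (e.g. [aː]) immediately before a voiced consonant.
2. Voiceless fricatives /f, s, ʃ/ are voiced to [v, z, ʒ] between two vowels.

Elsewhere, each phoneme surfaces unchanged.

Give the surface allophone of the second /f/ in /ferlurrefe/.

/f/ — between /e/ and /e/, between two vowels — surfaces as [v] (rule 2).

[v]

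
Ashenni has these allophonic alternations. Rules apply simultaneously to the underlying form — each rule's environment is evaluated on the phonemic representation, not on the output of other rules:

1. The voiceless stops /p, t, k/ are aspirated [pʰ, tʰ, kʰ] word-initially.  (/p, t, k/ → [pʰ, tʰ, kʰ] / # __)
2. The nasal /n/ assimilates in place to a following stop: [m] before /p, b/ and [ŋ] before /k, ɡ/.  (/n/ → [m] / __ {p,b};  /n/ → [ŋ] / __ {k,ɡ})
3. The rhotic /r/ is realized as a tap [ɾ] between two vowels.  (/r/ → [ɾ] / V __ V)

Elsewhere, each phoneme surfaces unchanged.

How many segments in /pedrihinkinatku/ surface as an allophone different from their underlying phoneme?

2

Segments that undergo a rule: /p/ → [pʰ] (rule 1); /n/ → [ŋ] (rule 2).
All other segments surface unchanged.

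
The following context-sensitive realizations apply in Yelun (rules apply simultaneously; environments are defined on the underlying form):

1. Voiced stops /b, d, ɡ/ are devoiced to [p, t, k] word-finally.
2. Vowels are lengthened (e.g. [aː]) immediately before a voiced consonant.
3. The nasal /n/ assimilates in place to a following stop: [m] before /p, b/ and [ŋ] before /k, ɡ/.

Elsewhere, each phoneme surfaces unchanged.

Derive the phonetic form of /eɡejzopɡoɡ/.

[eːɡeːjzopɡoːk]

/e/ (word-initial): before a voiced consonant, so rule 2 applies → [eː].
/ɡ/ (between /e/ and /e/) fails the environment for rule 1, so it stays [ɡ].
/e/ (between /ɡ/ and /j/) occurs before a voiced consonant → [eː] by rule 2.
/o/ (between /z/ and /p/): rule 2 targets it, but not before a voiced consonant → unchanged [o].
/ɡ/ (between /p/ and /o/) is in the target of rule 1 but the environment (word-finally) is not met → [ɡ].
/o/ (between /ɡ/ and /ɡ/) occurs before a voiced consonant → [oː] by rule 2.
/ɡ/ (word-final) occurs word-finally → [k] by rule 1.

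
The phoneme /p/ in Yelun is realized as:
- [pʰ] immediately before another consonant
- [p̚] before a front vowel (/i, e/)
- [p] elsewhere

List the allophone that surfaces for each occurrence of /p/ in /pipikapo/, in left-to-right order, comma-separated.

[p̚], [p̚], [p]

Occurrence 1 (position 1): before a front vowel (/i, e/) → [p̚].
Occurrence 2 (position 3): before a front vowel (/i, e/) → [p̚].
Occurrence 3 (position 7): no conditioning environment matches → elsewhere allophone [p].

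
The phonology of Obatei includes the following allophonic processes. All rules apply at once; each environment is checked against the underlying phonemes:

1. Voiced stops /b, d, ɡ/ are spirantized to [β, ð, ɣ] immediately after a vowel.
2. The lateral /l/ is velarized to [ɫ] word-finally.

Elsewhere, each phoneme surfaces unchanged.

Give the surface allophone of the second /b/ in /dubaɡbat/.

/b/ — between /ɡ/ and /a/; rule 1 does not apply here → [b].

[b]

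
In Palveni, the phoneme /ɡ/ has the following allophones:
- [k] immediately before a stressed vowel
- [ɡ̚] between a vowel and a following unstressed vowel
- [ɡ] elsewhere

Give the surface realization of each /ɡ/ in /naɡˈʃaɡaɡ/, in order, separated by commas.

[ɡ], [ɡ̚], [ɡ]

Occurrence 1 (position 3): no conditioning environment matches → elsewhere allophone [ɡ].
Occurrence 2 (position 6): between a vowel and a following unstressed vowel → [ɡ̚].
Occurrence 3 (position 8): no conditioning environment matches → elsewhere allophone [ɡ].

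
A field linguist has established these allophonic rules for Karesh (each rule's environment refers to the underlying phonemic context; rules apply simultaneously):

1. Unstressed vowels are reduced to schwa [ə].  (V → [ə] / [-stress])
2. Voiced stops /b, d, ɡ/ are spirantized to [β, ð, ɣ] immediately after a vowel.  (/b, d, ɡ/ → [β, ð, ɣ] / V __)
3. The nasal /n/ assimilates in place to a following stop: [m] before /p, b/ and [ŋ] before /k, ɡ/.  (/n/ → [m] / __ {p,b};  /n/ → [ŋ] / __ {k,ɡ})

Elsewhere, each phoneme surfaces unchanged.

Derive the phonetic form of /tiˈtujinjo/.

[təˈtujənjə]

/i/ (between /t/ and /t/): in an unstressed syllable, so rule 1 applies → [ə].
/u/ (between /t/ and /j/): rule 1 targets it, but not in an unstressed syllable → unchanged [u].
/i/ (between /j/ and /n/) occurs in an unstressed syllable → [ə] by rule 1.
/n/ (between /i/ and /j/) is in the target of rule 3 but the environment (before a labial or velar stop) is not met → [n].
Rule 1 applies to /o/ (word-final: in an unstressed syllable) → [ə].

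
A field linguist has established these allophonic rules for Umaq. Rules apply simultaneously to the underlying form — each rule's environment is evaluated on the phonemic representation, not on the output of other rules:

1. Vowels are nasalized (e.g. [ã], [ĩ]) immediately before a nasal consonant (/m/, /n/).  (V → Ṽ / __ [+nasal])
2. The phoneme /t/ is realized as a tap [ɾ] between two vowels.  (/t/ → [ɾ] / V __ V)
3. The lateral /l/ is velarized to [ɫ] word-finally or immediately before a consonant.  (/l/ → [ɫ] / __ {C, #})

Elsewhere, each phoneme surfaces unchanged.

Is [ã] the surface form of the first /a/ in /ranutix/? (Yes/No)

Yes

/a/ (between /r/ and /n/): before a nasal consonant, so rule 1 applies → [ã].
The actual realization is [ã], which matches [ã].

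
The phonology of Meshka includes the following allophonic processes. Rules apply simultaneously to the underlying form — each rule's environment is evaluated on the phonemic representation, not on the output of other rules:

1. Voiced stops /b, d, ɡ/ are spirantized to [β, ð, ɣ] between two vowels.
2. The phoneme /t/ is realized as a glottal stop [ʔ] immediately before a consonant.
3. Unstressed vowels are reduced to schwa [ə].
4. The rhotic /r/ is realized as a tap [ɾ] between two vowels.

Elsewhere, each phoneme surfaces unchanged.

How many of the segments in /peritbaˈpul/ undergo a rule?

Segments that undergo a rule: /e/ → [ə] (rule 3); /r/ → [ɾ] (rule 4); /i/ → [ə] (rule 3); /t/ → [ʔ] (rule 2); /a/ → [ə] (rule 3).
All other segments surface unchanged.

5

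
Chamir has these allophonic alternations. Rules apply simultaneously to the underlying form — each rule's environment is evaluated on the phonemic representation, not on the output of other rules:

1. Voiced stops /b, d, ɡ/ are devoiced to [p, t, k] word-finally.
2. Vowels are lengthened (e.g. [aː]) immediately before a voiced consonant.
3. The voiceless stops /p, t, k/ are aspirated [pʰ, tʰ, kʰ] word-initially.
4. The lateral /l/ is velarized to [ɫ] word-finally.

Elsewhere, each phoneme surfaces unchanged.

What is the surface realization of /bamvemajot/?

[baːmveːmaːjot]

/b/ (word-initial) is in the target of rule 1 but the environment (word-finally) is not met → [b].
/a/ — between /b/ and /m/, before a voiced consonant — surfaces as [aː] (rule 2).
/m/ — not in any rule's target class → [m].
/v/ stays [v].
/e/ (between /v/ and /m/): before a voiced consonant, so rule 2 applies → [eː].
/m/ (between /e/ and /a/) is unaffected → [m].
Rule 2 applies to /a/ (between /m/ and /j/: before a voiced consonant) → [aː].
/j/ (between /a/ and /o/) is unaffected → [j].
/o/ (between /j/ and /t/) is in the target of rule 2 but the environment (before a voiced consonant) is not met → [o].
/t/ (word-final): rule 3 targets it, but not word-initially → unchanged [t].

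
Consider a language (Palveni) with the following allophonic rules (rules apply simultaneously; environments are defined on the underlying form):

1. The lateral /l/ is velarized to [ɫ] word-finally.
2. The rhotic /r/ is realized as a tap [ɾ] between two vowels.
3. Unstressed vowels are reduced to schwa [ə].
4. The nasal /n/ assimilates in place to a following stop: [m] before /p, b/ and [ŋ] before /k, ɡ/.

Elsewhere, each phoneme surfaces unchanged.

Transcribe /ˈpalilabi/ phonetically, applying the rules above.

[ˈpalələbə]

/p/ stays [p].
/a/ — between /p/ and /l/; rule 3 does not apply here → [a].
/l/ (between /a/ and /i/) fails the environment for rule 1, so it stays [l].
/i/ (between /l/ and /l/): in an unstressed syllable, so rule 3 applies → [ə].
/l/ — between /i/ and /a/; rule 1 does not apply here → [l].
/a/ — between /l/ and /b/, in an unstressed syllable — surfaces as [ə] (rule 3).
/b/ stays [b].
Rule 3 applies to /i/ (word-final: in an unstressed syllable) → [ə].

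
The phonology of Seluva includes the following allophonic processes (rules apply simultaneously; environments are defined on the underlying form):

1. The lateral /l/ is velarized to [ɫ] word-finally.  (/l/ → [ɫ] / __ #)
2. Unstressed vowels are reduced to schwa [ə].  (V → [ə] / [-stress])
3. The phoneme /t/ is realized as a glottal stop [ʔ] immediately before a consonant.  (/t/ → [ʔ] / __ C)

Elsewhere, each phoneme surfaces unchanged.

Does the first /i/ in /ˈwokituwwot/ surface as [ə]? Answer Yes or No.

Yes

/i/ (between /k/ and /t/) occurs in an unstressed syllable → [ə] by rule 2.
The actual realization is [ə], which matches [ə].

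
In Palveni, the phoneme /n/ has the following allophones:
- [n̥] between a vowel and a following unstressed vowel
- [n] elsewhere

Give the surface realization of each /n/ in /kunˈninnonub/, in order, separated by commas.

[n], [n], [n], [n], [n̥]

Occurrence 1 (position 3): no conditioning environment matches → elsewhere allophone [n].
Occurrence 2 (position 4): no conditioning environment matches → elsewhere allophone [n].
Occurrence 3 (position 6): no conditioning environment matches → elsewhere allophone [n].
Occurrence 4 (position 7): no conditioning environment matches → elsewhere allophone [n].
Occurrence 5 (position 9): between a vowel and a following unstressed vowel → [n̥].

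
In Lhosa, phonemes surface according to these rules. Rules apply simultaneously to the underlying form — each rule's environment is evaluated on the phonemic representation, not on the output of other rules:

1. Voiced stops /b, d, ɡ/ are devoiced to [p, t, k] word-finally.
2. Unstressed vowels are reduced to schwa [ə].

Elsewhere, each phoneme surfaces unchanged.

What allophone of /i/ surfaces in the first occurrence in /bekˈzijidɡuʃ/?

/i/ (between /z/ and /j/) fails the environment for rule 2, so it stays [i].

[i]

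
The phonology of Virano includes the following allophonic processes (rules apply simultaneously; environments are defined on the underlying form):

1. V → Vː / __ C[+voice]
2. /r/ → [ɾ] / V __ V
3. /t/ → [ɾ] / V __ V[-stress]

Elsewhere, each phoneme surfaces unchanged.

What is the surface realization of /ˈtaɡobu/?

[ˈtaːɡoːbu]

/t/ (word-initial): rule 3 targets it, but not between a vowel and a following unstressed vowel → unchanged [t].
/a/ (between /t/ and /ɡ/) occurs before a voiced consonant → [aː] by rule 1.
/ɡ/ (between /a/ and /o/) is unaffected → [ɡ].
Rule 1 applies to /o/ (between /ɡ/ and /b/: before a voiced consonant) → [oː].
/b/ — not in any rule's target class → [b].
/u/ (word-final) is in the target of rule 1 but the environment (before a voiced consonant) is not met → [u].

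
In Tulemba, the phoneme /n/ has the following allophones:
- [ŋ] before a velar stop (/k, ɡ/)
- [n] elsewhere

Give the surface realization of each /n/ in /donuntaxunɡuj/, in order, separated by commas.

Occurrence 1 (position 3): no conditioning environment matches → elsewhere allophone [n].
Occurrence 2 (position 5): no conditioning environment matches → elsewhere allophone [n].
Occurrence 3 (position 10): before a velar stop → [ŋ].

[n], [n], [ŋ]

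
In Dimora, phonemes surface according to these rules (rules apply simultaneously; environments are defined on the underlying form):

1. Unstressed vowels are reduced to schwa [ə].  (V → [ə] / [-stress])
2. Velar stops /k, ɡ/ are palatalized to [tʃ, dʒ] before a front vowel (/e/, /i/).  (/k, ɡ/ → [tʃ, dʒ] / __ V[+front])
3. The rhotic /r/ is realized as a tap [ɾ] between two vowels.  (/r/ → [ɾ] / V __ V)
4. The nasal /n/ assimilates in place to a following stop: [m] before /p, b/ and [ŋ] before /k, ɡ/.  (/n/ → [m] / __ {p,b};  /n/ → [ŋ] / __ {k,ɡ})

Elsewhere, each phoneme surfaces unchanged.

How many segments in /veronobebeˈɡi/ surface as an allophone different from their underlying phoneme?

7

Segments that undergo a rule: /e/ → [ə] (rule 1); /r/ → [ɾ] (rule 3); /o/ → [ə] (rule 1); /o/ → [ə] (rule 1); /e/ → [ə] (rule 1); /e/ → [ə] (rule 1); /ɡ/ → [dʒ] (rule 2).
All other segments surface unchanged.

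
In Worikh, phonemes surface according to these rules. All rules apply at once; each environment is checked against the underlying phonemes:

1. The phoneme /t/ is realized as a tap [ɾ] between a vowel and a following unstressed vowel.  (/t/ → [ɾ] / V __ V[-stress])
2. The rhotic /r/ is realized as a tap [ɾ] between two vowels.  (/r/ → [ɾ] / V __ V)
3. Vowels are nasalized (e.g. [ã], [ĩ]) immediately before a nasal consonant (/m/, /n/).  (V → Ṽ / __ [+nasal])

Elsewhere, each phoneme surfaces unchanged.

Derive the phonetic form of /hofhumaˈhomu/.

[hofhũmaˈhõmu]

/o/ — between /h/ and /f/; rule 3 does not apply here → [o].
/u/ — between /h/ and /m/, before a nasal consonant — surfaces as [ũ] (rule 3).
/a/ (between /m/ and /h/): rule 3 targets it, but not before a nasal consonant → unchanged [a].
Rule 3 applies to /o/ (between /h/ and /m/: before a nasal consonant) → [õ].
/u/ — word-final; rule 3 does not apply here → [u].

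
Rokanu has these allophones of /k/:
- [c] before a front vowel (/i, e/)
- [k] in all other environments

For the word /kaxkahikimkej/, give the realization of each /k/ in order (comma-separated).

Occurrence 1 (position 1): no conditioning environment matches → elsewhere allophone [k].
Occurrence 2 (position 4): no conditioning environment matches → elsewhere allophone [k].
Occurrence 3 (position 8): before a front vowel → [c].
Occurrence 4 (position 11): before a front vowel → [c].

[k], [k], [c], [c]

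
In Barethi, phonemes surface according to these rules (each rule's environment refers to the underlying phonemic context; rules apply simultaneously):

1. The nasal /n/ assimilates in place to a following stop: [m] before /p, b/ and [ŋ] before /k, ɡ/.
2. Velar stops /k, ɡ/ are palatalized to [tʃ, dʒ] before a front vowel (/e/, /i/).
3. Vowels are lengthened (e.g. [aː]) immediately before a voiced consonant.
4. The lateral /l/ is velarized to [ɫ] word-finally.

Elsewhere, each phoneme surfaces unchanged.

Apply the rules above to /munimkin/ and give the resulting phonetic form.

/m/ (word-initial): no rule targets it → [m].
Rule 3 applies to /u/ (between /m/ and /n/: before a voiced consonant) → [uː].
/n/ (between /u/ and /i/) is in the target of rule 1 but the environment (before a labial or velar stop) is not met → [n].
/i/ (between /n/ and /m/): before a voiced consonant, so rule 3 applies → [iː].
/m/ (between /i/ and /k/) is unaffected → [m].
/k/ (between /m/ and /i/) occurs before a front vowel → [tʃ] by rule 2.
/i/ (between /k/ and /n/): before a voiced consonant, so rule 3 applies → [iː].
/n/ (word-final): rule 1 targets it, but not before a labial or velar stop → unchanged [n].

[muːniːmtʃiːn]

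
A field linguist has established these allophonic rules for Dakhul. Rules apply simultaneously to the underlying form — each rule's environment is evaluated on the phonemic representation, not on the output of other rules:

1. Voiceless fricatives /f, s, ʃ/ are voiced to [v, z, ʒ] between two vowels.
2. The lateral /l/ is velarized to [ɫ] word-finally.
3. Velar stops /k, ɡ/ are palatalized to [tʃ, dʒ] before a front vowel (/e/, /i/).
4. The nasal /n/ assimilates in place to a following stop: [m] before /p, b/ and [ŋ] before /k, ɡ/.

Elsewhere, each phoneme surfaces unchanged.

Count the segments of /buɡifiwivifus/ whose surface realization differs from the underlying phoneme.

Segments that undergo a rule: /ɡ/ → [dʒ] (rule 3); /f/ → [v] (rule 1); /f/ → [v] (rule 1).
All other segments surface unchanged.

3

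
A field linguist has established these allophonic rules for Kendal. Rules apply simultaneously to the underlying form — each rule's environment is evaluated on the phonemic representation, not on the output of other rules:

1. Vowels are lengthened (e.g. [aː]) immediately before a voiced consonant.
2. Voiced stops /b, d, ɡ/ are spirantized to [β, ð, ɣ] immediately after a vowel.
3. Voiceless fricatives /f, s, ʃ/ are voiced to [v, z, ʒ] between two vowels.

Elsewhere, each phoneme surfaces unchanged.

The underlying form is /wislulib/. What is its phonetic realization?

/w/ — not in any rule's target class → [w].
/i/ — between /w/ and /s/; rule 1 does not apply here → [i].
/s/ (between /i/ and /l/) is in the target of rule 3 but the environment (between two vowels) is not met → [s].
/l/ — not in any rule's target class → [l].
/u/ — between /l/ and /l/, before a voiced consonant — surfaces as [uː] (rule 1).
/l/ — not in any rule's target class → [l].
/i/ — between /l/ and /b/, before a voiced consonant — surfaces as [iː] (rule 1).
Rule 2 applies to /b/ (word-final: immediately after a vowel) → [β].

[wisluːliːβ]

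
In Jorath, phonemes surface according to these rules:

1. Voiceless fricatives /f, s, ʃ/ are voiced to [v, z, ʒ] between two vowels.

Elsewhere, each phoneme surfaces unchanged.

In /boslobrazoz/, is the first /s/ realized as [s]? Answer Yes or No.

/s/ (between /o/ and /l/): rule 1 targets it, but not between two vowels → unchanged [s].
The actual realization is [s], which matches [s].

Yes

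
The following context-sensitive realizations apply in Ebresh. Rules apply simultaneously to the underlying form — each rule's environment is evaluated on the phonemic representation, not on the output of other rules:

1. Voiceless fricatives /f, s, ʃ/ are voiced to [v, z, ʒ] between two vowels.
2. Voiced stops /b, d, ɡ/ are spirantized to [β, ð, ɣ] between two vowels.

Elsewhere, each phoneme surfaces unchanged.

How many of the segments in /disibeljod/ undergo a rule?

Segments that undergo a rule: /s/ → [z] (rule 1); /b/ → [β] (rule 2).
All other segments surface unchanged.

2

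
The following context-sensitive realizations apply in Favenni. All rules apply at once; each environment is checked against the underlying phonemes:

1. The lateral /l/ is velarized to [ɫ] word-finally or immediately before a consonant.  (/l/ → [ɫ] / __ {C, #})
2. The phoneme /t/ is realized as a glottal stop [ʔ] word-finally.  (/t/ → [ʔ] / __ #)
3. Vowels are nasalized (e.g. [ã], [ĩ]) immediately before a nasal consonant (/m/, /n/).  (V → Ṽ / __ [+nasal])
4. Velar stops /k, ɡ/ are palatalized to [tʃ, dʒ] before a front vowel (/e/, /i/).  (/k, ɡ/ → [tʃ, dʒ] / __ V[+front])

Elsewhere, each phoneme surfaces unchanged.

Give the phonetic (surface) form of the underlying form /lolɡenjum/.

/l/ (word-initial) fails the environment for rule 1, so it stays [l].
/o/ (between /l/ and /l/) fails the environment for rule 3, so it stays [o].
/l/ (between /o/ and /ɡ/) occurs word-finally or immediately before a consonant → [ɫ] by rule 1.
/ɡ/ (between /l/ and /e/): before a front vowel, so rule 4 applies → [dʒ].
Rule 3 applies to /e/ (between /ɡ/ and /n/: before a nasal consonant) → [ẽ].
/n/ — not in any rule's target class → [n].
/j/ (between /n/ and /u/): no rule targets it → [j].
/u/ (between /j/ and /m/): before a nasal consonant, so rule 3 applies → [ũ].
/m/ (word-final): no rule targets it → [m].

[loɫdʒẽnjũm]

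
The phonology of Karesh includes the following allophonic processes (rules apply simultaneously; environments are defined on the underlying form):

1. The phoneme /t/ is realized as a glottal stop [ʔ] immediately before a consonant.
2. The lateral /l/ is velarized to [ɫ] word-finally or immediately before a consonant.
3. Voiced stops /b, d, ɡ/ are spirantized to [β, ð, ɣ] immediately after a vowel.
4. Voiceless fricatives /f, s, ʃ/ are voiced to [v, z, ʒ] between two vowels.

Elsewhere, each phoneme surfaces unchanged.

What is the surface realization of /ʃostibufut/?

[ʃostiβuvut]

/ʃ/ (word-initial) fails the environment for rule 4, so it stays [ʃ].
/s/ — between /o/ and /t/; rule 4 does not apply here → [s].
/t/ (between /s/ and /i/) fails the environment for rule 1, so it stays [t].
/b/ (between /i/ and /u/) occurs immediately after a vowel → [β] by rule 3.
Rule 4 applies to /f/ (between /u/ and /u/: between two vowels) → [v].
/t/ (word-final): rule 1 targets it, but not immediately before a consonant → unchanged [t].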